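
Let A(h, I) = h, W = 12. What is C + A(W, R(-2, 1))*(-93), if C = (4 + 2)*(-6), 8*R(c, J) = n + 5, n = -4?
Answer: -1152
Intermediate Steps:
R(c, J) = ⅛ (R(c, J) = (-4 + 5)/8 = (⅛)*1 = ⅛)
C = -36 (C = 6*(-6) = -36)
C + A(W, R(-2, 1))*(-93) = -36 + 12*(-93) = -36 - 1116 = -1152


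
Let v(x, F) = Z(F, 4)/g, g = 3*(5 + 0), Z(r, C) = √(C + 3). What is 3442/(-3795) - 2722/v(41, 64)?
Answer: -3442/3795 - 40830*√7/7 ≈ -15433.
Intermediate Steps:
Z(r, C) = √(3 + C)
g = 15 (g = 3*5 = 15)
v(x, F) = √7/15 (v(x, F) = √(3 + 4)/15 = √7*(1/15) = √7/15)
3442/(-3795) - 2722/v(41, 64) = 3442/(-3795) - 2722*15*√7/7 = 3442*(-1/3795) - 40830*√7/7 = -3442/3795 - 40830*√7/7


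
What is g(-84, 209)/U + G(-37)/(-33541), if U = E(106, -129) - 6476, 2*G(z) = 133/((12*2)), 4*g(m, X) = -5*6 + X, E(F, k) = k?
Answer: -72924533/10633838640 ≈ -0.0068578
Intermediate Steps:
g(m, X) = -15/2 + X/4 (g(m, X) = (-5*6 + X)/4 = (-30 + X)/4 = -15/2 + X/4)
G(z) = 133/48 (G(z) = (133/((12*2)))/2 = (133/24)/2 = (133*(1/24))/2 = (1/2)*(133/24) = 133/48)
U = -6605 (U = -129 - 6476 = -6605)
g(-84, 209)/U + G(-37)/(-33541) = (-15/2 + (1/4)*209)/(-6605) + (133/48)/(-33541) = (-15/2 + 209/4)*(-1/6605) + (133/48)*(-1/33541) = (179/4)*(-1/6605) - 133/1609968 = -179/26420 - 133/1609968 = -72924533/10633838640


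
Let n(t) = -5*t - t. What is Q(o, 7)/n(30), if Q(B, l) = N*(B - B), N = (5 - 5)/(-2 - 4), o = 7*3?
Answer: 0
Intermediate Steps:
o = 21
N = 0 (N = 0/(-6) = 0*(-⅙) = 0)
Q(B, l) = 0 (Q(B, l) = 0*(B - B) = 0*0 = 0)
n(t) = -6*t
Q(o, 7)/n(30) = 0/((-6*30)) = 0/(-180) = 0*(-1/180) = 0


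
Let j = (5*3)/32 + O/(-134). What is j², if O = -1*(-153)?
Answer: 2082249/4596736 ≈ 0.45298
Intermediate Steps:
O = 153
j = -1443/2144 (j = (5*3)/32 + 153/(-134) = 15*(1/32) + 153*(-1/134) = 15/32 - 153/134 = -1443/2144 ≈ -0.67304)
j² = (-1443/2144)² = 2082249/4596736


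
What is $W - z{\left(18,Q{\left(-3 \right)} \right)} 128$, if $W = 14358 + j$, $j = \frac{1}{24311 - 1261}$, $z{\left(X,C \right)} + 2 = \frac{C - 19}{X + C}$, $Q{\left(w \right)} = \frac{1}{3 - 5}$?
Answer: $\frac{2380982027}{161350} \approx 14757.0$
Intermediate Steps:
$Q{\left(w \right)} = - \frac{1}{2}$ ($Q{\left(w \right)} = \frac{1}{-2} = - \frac{1}{2}$)
$z{\left(X,C \right)} = -2 + \frac{-19 + C}{C + X}$ ($z{\left(X,C \right)} = -2 + \frac{C - 19}{X + C} = -2 + \frac{-19 + C}{C + X}$)
$j = \frac{1}{23050} \approx 4.3384 \cdot 10^{-5}$
$W = \frac{330951901}{23050}$ ($W = 14358 + \frac{1}{23050} = \frac{330951901}{23050} \approx 14358.0$)
$W - z{\left(18,Q{\left(-3 \right)} \right)} 128 = \frac{330951901}{23050} - \frac{-19 - - \frac{1}{2} - 36}{- \frac{1}{2} + 18} \cdot 128 = \frac{330951901}{23050} - \frac{-19 + \frac{1}{2} - 36}{\frac{35}{2}} \cdot 128 = \frac{330951901}{23050} - \frac{2}{35} \left(- \frac{109}{2}\right) 128 = \frac{330951901}{23050} - \left(- \frac{109}{35}\right) 128 = \frac{330951901}{23050} - - \frac{13952}{35} = \frac{330951901}{23050} + \frac{13952}{35} = \frac{2380982027}{161350}$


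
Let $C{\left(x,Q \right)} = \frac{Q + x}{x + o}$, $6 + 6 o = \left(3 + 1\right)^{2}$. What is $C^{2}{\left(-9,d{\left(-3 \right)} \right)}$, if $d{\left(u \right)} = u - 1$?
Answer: $\frac{1521}{484} \approx 3.1426$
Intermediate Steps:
$o = \frac{5}{3}$ ($o = -1 + \frac{\left(3 + 1\right)^{2}}{6} = -1 + \frac{4^{2}}{6} = -1 + \frac{1}{6} \cdot 16 = -1 + \frac{8}{3} = \frac{5}{3} \approx 1.6667$)
$d{\left(u \right)} = -1 + u$ ($d{\left(u \right)} = u - 1 = -1 + u$)
$C{\left(x,Q \right)} = \frac{Q + x}{\frac{5}{3} + x}$ ($C{\left(x,Q \right)} = \frac{Q + x}{x + \frac{5}{3}} = \frac{Q + x}{\frac{5}{3} + x}$)
$C^{2}{\left(-9,d{\left(-3 \right)} \right)} = \left(\frac{3 \left(\left(-1 - 3\right) - 9\right)}{5 + 3 \left(-9\right)}\right)^{2} = \left(\frac{3 \left(-4 - 9\right)}{5 - 27}\right)^{2} = \left(3 \frac{1}{-22} \left(-13\right)\right)^{2} = \left(3 \left(- \frac{1}{22}\right) \left(-13\right)\right)^{2} = \left(\frac{39}{22}\right)^{2} = \frac{1521}{484}$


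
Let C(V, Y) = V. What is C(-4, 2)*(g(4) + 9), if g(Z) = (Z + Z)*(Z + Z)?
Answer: -292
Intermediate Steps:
g(Z) = 4*Z**2 (g(Z) = (2*Z)*(2*Z) = 4*Z**2)
C(-4, 2)*(g(4) + 9) = -4*(4*4**2 + 9) = -4*(4*16 + 9) = -4*(64 + 9) = -4*73 = -292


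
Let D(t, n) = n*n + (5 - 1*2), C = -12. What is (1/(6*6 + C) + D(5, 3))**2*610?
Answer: 25473905/288 ≈ 88451.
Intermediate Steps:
D(t, n) = 3 + n**2 (D(t, n) = n**2 + (5 - 2) = n**2 + 3 = 3 + n**2)
(1/(6*6 + C) + D(5, 3))**2*610 = (1/(6*6 - 12) + (3 + 3**2))**2*610 = (1/(36 - 12) + (3 + 9))**2*610 = (1/24 + 12)**2*610 = (289/24)**2*610 = (83521/576)*610 = 25473905/288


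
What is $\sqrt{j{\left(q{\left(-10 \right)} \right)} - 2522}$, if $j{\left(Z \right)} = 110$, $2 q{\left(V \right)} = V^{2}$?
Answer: $6 i \sqrt{67} \approx 49.112 i$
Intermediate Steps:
$q{\left(V \right)} = \frac{V^{2}}{2}$
$\sqrt{j{\left(q{\left(-10 \right)} \right)} - 2522} = \sqrt{110 - 2522} = \sqrt{-2412} = 6 i \sqrt{67}$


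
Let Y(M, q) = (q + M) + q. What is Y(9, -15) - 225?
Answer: -246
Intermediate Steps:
Y(M, q) = M + 2*q (Y(M, q) = (M + q) + q = M + 2*q)
Y(9, -15) - 225 = (9 + 2*(-15)) - 225 = (9 - 30) - 225 = -21 - 225 = -246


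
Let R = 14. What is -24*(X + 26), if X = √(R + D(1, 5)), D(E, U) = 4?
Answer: -624 - 72*√2 ≈ -725.82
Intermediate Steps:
X = 3*√2 (X = √(14 + 4) = √18 = 3*√2 ≈ 4.2426)
-24*(X + 26) = -24*(3*√2 + 26) = -24*(26 + 3*√2) = -624 - 72*√2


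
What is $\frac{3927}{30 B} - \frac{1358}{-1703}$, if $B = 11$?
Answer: $\frac{216237}{17030} \approx 12.697$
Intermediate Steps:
$\frac{3927}{30 B} - \frac{1358}{-1703} = \frac{3927}{30 \cdot 11} - \frac{1358}{-1703} = \frac{3927}{330} - - \frac{1358}{1703} = 3927 \cdot \frac{1}{330} + \frac{1358}{1703} = \frac{119}{10} + \frac{1358}{1703} = \frac{216237}{17030}$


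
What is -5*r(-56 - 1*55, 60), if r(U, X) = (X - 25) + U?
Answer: 380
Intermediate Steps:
r(U, X) = -25 + U + X (r(U, X) = (-25 + X) + U = -25 + U + X)
-5*r(-56 - 1*55, 60) = -5*(-25 + (-56 - 1*55) + 60) = -5*(-25 + (-56 - 55) + 60) = -5*(-25 - 111 + 60) = -5*(-76) = 380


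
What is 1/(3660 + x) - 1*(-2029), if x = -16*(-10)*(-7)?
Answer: 5153661/2540 ≈ 2029.0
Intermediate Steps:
x = -1120 (x = 160*(-7) = -1120)
1/(3660 + x) - 1*(-2029) = 1/(3660 - 1120) - 1*(-2029) = 1/2540 + 2029 = 5153661/2540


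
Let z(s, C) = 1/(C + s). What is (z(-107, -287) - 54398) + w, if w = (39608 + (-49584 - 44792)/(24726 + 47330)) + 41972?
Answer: 96457682931/3548758 ≈ 27181.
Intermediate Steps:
w = 734779263/9007 (w = (39608 - 94376/72056) + 41972 = (39608 - 94376*1/72056) + 41972 = (39608 - 11797/9007) + 41972 = 356737459/9007 + 41972 = 734779263/9007 ≈ 81579.)
(z(-107, -287) - 54398) + w = (1/(-287 - 107) - 54398) + 734779263/9007 = (1/(-394) - 54398) + 734779263/9007 = (-1/394 - 54398) + 734779263/9007 = -21432813/394 + 734779263/9007 = 96457682931/3548758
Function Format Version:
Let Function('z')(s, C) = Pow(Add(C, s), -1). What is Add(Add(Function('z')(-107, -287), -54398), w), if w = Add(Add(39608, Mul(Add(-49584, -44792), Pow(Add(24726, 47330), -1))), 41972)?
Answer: Rational(96457682931, 3548758) ≈ 27181.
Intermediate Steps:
w = Rational(734779263, 9007) (w = Add(Add(39608, Mul(-94376, Pow(72056, -1))), 41972) = Add(Add(39608, Mul(-94376, Rational(1, 72056))), 41972) = Add(Add(39608, Rational(-11797, 9007)), 41972) = Add(Rational(356737459, 9007), 41972) = Rational(734779263, 9007) ≈ 81579.)
Add(Add(Function('z')(-107, -287), -54398), w) = Add(Add(Pow(Add(-287, -107), -1), -54398), Rational(734779263, 9007)) = Add(Add(Pow(-394, -1), -54398), Rational(734779263, 9007)) = Add(Add(Rational(-1, 394), -54398), Rational(734779263, 9007)) = Add(Rational(-21432813, 394), Rational(734779263, 9007)) = Rational(96457682931, 3548758)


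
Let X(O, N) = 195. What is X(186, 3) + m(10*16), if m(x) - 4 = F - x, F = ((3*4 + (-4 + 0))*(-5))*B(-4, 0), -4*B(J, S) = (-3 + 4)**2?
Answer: 49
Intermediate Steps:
B(J, S) = -1/4 (B(J, S) = -(-3 + 4)**2/4 = -1/4*1**2 = -1/4*1 = -1/4)
F = 10 (F = ((3*4 + (-4 + 0))*(-5))*(-1/4) = ((12 - 4)*(-5))*(-1/4) = (8*(-5))*(-1/4) = -40*(-1/4) = 10)
m(x) = 14 - x (m(x) = 4 + (10 - x) = 14 - x)
X(186, 3) + m(10*16) = 195 + (14 - 10*16) = 195 + (14 - 1*160) = 195 + (14 - 160) = 195 - 146 = 49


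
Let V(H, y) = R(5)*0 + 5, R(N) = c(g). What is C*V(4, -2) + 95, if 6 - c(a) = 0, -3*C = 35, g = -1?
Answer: 110/3 ≈ 36.667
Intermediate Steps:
C = -35/3 (C = -⅓*35 = -35/3 ≈ -11.667)
c(a) = 6 (c(a) = 6 - 1*0 = 6 + 0 = 6)
R(N) = 6
V(H, y) = 5 (V(H, y) = 6*0 + 5 = 0 + 5 = 5)
C*V(4, -2) + 95 = -35/3*5 + 95 = -175/3 + 95 = 110/3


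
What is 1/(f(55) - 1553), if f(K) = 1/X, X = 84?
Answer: -84/130451 ≈ -0.00064392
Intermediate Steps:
f(K) = 1/84
1/(f(55) - 1553) = 1/(1/84 - 1553) = 1/(-130451/84) = -84/130451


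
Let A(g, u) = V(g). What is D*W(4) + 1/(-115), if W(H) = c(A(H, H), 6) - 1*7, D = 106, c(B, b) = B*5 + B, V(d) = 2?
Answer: 60949/115 ≈ 529.99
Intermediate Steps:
A(g, u) = 2
c(B, b) = 6*B (c(B, b) = 5*B + B = 6*B)
W(H) = 5 (W(H) = 6*2 - 1*7 = 12 - 7 = 5)
D*W(4) + 1/(-115) = 106*5 + 1/(-115) = 530 - 1/115 = 60949/115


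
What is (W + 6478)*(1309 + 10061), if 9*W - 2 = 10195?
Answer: 86537070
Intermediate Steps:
W = 1133 (W = 2/9 + (⅑)*10195 = 2/9 + 10195/9 = 1133)
(W + 6478)*(1309 + 10061) = (1133 + 6478)*(1309 + 10061) = 7611*11370 = 86537070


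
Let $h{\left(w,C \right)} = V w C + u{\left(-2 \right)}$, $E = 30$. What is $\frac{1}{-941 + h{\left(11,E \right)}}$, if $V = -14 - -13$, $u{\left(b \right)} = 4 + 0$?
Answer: $- \frac{1}{1267} \approx -0.00078927$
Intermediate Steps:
$u{\left(b \right)} = 4$
$V = -1$ ($V = -14 + 13 = -1$)
$h{\left(w,C \right)} = 4 - C w$ ($h{\left(w,C \right)} = - w C + 4 = - C w + 4 = 4 - C w$)
$\frac{1}{-941 + h{\left(11,E \right)}} = \frac{1}{-941 + \left(4 - 30 \cdot 11\right)} = \frac{1}{-941 + \left(4 - 330\right)} = \frac{1}{-941 - 326} = \frac{1}{-1267} = - \frac{1}{1267}$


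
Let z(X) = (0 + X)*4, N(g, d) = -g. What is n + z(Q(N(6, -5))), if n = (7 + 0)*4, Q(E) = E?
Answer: 4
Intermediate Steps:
z(X) = 4*X (z(X) = X*4 = 4*X)
n = 28 (n = 7*4 = 28)
n + z(Q(N(6, -5))) = 28 + 4*(-1*6) = 28 + 4*(-6) = 28 - 24 = 4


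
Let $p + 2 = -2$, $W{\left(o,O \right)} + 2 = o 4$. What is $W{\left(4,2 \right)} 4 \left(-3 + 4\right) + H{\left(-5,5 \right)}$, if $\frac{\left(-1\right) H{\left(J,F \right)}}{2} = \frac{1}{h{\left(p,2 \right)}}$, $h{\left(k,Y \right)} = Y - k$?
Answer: $\frac{167}{3} \approx 55.667$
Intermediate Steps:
$W{\left(o,O \right)} = -2 + 4 o$ ($W{\left(o,O \right)} = -2 + o 4 = -2 + 4 o$)
$p = -4$ ($p = -2 - 2 = -4$)
$H{\left(J,F \right)} = - \frac{1}{3}$ ($H{\left(J,F \right)} = - \frac{2}{2 - -4} = - \frac{2}{2 + 4} = - \frac{2}{6} = \left(-2\right) \frac{1}{6} = - \frac{1}{3}$)
$W{\left(4,2 \right)} 4 \left(-3 + 4\right) + H{\left(-5,5 \right)} = \left(-2 + 4 \cdot 4\right) 4 \left(-3 + 4\right) - \frac{1}{3} = \left(-2 + 16\right) 4 \cdot 1 - \frac{1}{3} = 14 \cdot 4 - \frac{1}{3} = 56 - \frac{1}{3} = \frac{167}{3}$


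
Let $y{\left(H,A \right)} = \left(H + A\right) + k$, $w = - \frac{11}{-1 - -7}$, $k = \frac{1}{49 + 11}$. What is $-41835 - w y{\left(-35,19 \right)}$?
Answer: $- \frac{15071149}{360} \approx -41864.0$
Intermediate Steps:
$k = \frac{1}{60} \approx 0.016667$
$w = - \frac{11}{6}$ ($w = - \frac{11}{-1 + 7} = - \frac{11}{6} \approx -1.8333$)
$y{\left(H,A \right)} = \frac{1}{60} + A + H$ ($y{\left(H,A \right)} = \left(H + A\right) + \frac{1}{60} = \left(A + H\right) + \frac{1}{60} = \frac{1}{60} + A + H$)
$-41835 - w y{\left(-35,19 \right)} = -41835 - - \frac{11 \left(\frac{1}{60} + 19 - 35\right)}{6} = -41835 - \left(- \frac{11}{6}\right) \left(- \frac{959}{60}\right) = -41835 - \frac{10549}{360} = - \frac{15071149}{360}$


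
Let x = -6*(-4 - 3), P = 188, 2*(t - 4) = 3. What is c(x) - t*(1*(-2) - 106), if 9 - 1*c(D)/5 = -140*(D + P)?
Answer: 161639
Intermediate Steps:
t = 11/2 (t = 4 + (½)*3 = 4 + 3/2 = 11/2 ≈ 5.5000)
x = 42 (x = -6*(-7) = 42)
c(D) = 131645 + 700*D (c(D) = 45 - (-700)*(D + 188) = 45 - (-700)*(188 + D) = 45 - 5*(-26320 - 140*D) = 45 + (131600 + 700*D) = 131645 + 700*D)
c(x) - t*(1*(-2) - 106) = (131645 + 700*42) - 11*(1*(-2) - 106)/2 = (131645 + 29400) - 11*(-2 - 106)/2 = 161045 - 11*(-108)/2 = 161045 - 1*(-594) = 161045 + 594 = 161639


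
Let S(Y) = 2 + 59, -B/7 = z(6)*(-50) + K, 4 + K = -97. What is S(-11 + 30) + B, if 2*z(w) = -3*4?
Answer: -1332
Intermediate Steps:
K = -101 (K = -4 - 97 = -101)
z(w) = -6 (z(w) = (-3*4)/2 = (½)*(-12) = -6)
B = -1393 (B = -7*(-6*(-50) - 101) = -7*(300 - 101) = -7*199 = -1393)
S(Y) = 61
S(-11 + 30) + B = 61 - 1393 = -1332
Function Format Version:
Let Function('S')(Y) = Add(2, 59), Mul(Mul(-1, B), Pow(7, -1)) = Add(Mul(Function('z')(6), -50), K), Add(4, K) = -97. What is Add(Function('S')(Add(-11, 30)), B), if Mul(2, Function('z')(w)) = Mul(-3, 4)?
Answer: -1332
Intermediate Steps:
K = -101 (K = Add(-4, -97) = -101)
Function('z')(w) = -6 (Function('z')(w) = Mul(Rational(1, 2), Mul(-3, 4)) = Mul(Rational(1, 2), -12) = -6)
B = -1393 (B = Mul(-7, Add(Mul(-6, -50), -101)) = Mul(-7, Add(300, -101)) = Mul(-7, 199) = -1393)
Function('S')(Y) = 61
Add(Function('S')(Add(-11, 30)), B) = Add(61, -1393) = -1332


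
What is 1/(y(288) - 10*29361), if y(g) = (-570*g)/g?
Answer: -1/294180 ≈ -3.3993e-6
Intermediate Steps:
y(g) = -570
1/(y(288) - 10*29361) = 1/(-570 - 10*29361) = 1/(-570 - 293610) = 1/(-294180) = -1/294180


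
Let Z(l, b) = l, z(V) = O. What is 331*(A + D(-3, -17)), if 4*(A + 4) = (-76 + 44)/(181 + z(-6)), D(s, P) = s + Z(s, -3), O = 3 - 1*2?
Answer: -302534/91 ≈ -3324.6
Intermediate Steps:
O = 1 (O = 3 - 2 = 1)
z(V) = 1
D(s, P) = 2*s (D(s, P) = s + s = 2*s)
A = -368/91 (A = -4 + ((-76 + 44)/(181 + 1))/4 = -4 + (-32/182)/4 = -4 + (-32*1/182)/4 = -4 + (¼)*(-16/91) = -4 - 4/91 = -368/91 ≈ -4.0440)
331*(A + D(-3, -17)) = 331*(-368/91 + 2*(-3)) = 331*(-368/91 - 6) = 331*(-914/91) = -302534/91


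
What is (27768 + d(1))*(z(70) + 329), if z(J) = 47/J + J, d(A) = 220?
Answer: 391510138/35 ≈ 1.1186e+7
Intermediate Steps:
z(J) = J + 47/J
(27768 + d(1))*(z(70) + 329) = (27768 + 220)*((70 + 47/70) + 329) = 27988*((70 + 47*(1/70)) + 329) = 27988*((70 + 47/70) + 329) = 27988*(4947/70 + 329) = 27988*(27977/70) = 391510138/35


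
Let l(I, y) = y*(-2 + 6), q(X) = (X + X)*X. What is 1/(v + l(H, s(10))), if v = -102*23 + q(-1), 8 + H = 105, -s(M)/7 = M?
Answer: -1/2624 ≈ -0.00038110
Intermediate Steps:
s(M) = -7*M
H = 97 (H = -8 + 105 = 97)
q(X) = 2*X² (q(X) = (2*X)*X = 2*X²)
l(I, y) = 4*y (l(I, y) = y*4 = 4*y)
v = -2344 (v = -102*23 + 2*(-1)² = -2346 + 2*1 = -2346 + 2 = -2344)
1/(v + l(H, s(10))) = 1/(-2344 + 4*(-7*10)) = 1/(-2344 + 4*(-70)) = 1/(-2344 - 280) = 1/(-2624) = -1/2624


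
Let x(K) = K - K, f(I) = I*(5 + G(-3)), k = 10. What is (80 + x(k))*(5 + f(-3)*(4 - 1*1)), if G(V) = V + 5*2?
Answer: -8240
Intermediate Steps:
G(V) = 10 + V (G(V) = V + 10 = 10 + V)
f(I) = 12*I (f(I) = I*(5 + (10 - 3)) = I*(5 + 7) = I*12 = 12*I)
x(K) = 0
(80 + x(k))*(5 + f(-3)*(4 - 1*1)) = (80 + 0)*(5 + (12*(-3))*(4 - 1*1)) = 80*(5 - 36*(4 - 1)) = 80*(5 - 36*3) = 80*(5 - 108) = 80*(-103) = -8240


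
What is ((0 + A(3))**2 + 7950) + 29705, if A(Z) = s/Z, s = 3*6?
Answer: 37691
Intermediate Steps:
s = 18
A(Z) = 18/Z
((0 + A(3))**2 + 7950) + 29705 = ((0 + 18/3)**2 + 7950) + 29705 = ((0 + 18*(1/3))**2 + 7950) + 29705 = ((0 + 6)**2 + 7950) + 29705 = (6**2 + 7950) + 29705 = (36 + 7950) + 29705 = 7986 + 29705 = 37691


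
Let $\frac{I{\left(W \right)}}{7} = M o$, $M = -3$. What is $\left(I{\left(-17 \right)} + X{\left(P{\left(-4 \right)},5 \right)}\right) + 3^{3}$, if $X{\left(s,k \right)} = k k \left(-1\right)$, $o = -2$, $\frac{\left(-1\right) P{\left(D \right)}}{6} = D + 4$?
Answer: $44$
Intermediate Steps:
$P{\left(D \right)} = -24 - 6 D$ ($P{\left(D \right)} = - 6 \left(D + 4\right) = - 6 \left(4 + D\right) = -24 - 6 D$)
$I{\left(W \right)} = 42$ ($I{\left(W \right)} = 7 \left(\left(-3\right) \left(-2\right)\right) = 7 \cdot 6 = 42$)
$X{\left(s,k \right)} = - k^{2}$ ($X{\left(s,k \right)} = k^{2} \left(-1\right) = - k^{2}$)
$\left(I{\left(-17 \right)} + X{\left(P{\left(-4 \right)},5 \right)}\right) + 3^{3} = \left(42 - 5^{2}\right) + 3^{3} = \left(42 - 25\right) + 27 = 17 + 27 = 44$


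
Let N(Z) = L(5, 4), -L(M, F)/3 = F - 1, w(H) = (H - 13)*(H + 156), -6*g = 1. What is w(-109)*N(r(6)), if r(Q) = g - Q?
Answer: 51606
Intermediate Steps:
g = -⅙ (g = -⅙*1 = -⅙ ≈ -0.16667)
w(H) = (-13 + H)*(156 + H)
r(Q) = -⅙ - Q
L(M, F) = 3 - 3*F (L(M, F) = -3*(F - 1) = -3*(-1 + F) = 3 - 3*F)
N(Z) = -9 (N(Z) = 3 - 3*4 = 3 - 12 = -9)
w(-109)*N(r(6)) = (-2028 + (-109)² + 143*(-109))*(-9) = (-2028 + 11881 - 15587)*(-9) = -5734*(-9) = 51606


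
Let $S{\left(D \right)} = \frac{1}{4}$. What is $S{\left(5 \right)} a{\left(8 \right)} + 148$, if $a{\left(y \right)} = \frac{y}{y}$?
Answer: $\frac{593}{4} \approx 148.25$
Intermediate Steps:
$a{\left(y \right)} = 1$
$S{\left(D \right)} = \frac{1}{4}$
$S{\left(5 \right)} a{\left(8 \right)} + 148 = \frac{1}{4} \cdot 1 + 148 = \frac{1}{4} + 148 = \frac{593}{4}$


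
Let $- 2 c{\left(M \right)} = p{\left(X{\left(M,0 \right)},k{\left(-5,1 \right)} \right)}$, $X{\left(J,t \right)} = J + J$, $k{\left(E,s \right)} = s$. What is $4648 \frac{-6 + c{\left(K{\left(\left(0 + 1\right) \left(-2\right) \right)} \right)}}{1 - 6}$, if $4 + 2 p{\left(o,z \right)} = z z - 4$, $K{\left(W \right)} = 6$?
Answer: $\frac{19754}{5} \approx 3950.8$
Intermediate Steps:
$X{\left(J,t \right)} = 2 J$
$p{\left(o,z \right)} = -4 + \frac{z^{2}}{2}$ ($p{\left(o,z \right)} = -2 + \frac{z z - 4}{2} = -2 + \frac{z^{2} - 4}{2} = -2 + \frac{-4 + z^{2}}{2} = -2 + \left(-2 + \frac{z^{2}}{2}\right) = -4 + \frac{z^{2}}{2}$)
$c{\left(M \right)} = \frac{7}{4}$ ($c{\left(M \right)} = - \frac{-4 + \frac{1^{2}}{2}}{2} = - \frac{-4 + \frac{1}{2} \cdot 1}{2} = - \frac{-4 + \frac{1}{2}}{2} = \left(- \frac{1}{2}\right) \left(- \frac{7}{2}\right) = \frac{7}{4}$)
$4648 \frac{-6 + c{\left(K{\left(\left(0 + 1\right) \left(-2\right) \right)} \right)}}{1 - 6} = 4648 \frac{-6 + \frac{7}{4}}{1 - 6} = 4648 \left(- \frac{17}{4 \left(-5\right)}\right) = 4648 \left(\left(- \frac{17}{4}\right) \left(- \frac{1}{5}\right)\right) = 4648 \cdot \frac{17}{20} = \frac{19754}{5}$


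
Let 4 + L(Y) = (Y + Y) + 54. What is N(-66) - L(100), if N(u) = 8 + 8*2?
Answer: -226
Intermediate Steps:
N(u) = 24 (N(u) = 8 + 16 = 24)
L(Y) = 50 + 2*Y (L(Y) = -4 + ((Y + Y) + 54) = -4 + (2*Y + 54) = -4 + (54 + 2*Y) = 50 + 2*Y)
N(-66) - L(100) = 24 - (50 + 2*100) = 24 - (50 + 200) = 24 - 1*250 = 24 - 250 = -226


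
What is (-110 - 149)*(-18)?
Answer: 4662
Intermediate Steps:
(-110 - 149)*(-18) = -259*(-18) = 4662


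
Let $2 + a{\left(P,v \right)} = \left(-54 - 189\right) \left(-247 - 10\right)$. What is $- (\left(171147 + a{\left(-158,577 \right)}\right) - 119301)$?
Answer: $-114295$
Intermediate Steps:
$a{\left(P,v \right)} = 62449$ ($a{\left(P,v \right)} = -2 + \left(-54 - 189\right) \left(-247 - 10\right) = -2 - -62451 = -2 + 62451 = 62449$)
$- (\left(171147 + a{\left(-158,577 \right)}\right) - 119301) = - (\left(171147 + 62449\right) - 119301) = - (233596 - 119301) = \left(-1\right) 114295 = -114295$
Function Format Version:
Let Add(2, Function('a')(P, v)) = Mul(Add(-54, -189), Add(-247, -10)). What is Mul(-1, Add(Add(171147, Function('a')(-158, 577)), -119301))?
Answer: -114295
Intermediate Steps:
Function('a')(P, v) = 62449 (Function('a')(P, v) = Add(-2, Mul(Add(-54, -189), Add(-247, -10))) = Add(-2, Mul(-243, -257)) = Add(-2, 62451) = 62449)
Mul(-1, Add(Add(171147, Function('a')(-158, 577)), -119301)) = Mul(-1, Add(Add(171147, 62449), -119301)) = Mul(-1, Add(233596, -119301)) = Mul(-1, 114295) = -114295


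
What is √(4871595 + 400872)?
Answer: √5272467 ≈ 2296.2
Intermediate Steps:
√(4871595 + 400872) = √5272467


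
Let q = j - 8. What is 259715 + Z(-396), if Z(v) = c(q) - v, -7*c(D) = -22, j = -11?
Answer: 1820799/7 ≈ 2.6011e+5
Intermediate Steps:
q = -19 (q = -11 - 8 = -19)
c(D) = 22/7 (c(D) = -⅐*(-22) = 22/7)
Z(v) = 22/7 - v
259715 + Z(-396) = 259715 + (22/7 - 1*(-396)) = 259715 + (22/7 + 396) = 259715 + 2794/7 = 1820799/7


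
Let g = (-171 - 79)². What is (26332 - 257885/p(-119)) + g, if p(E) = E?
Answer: 10828893/119 ≈ 90999.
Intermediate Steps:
g = 62500 (g = (-250)² = 62500)
(26332 - 257885/p(-119)) + g = (26332 - 257885/(-119)) + 62500 = (26332 - 257885*(-1/119)) + 62500 = (26332 + 257885/119) + 62500 = 3391393/119 + 62500 = 10828893/119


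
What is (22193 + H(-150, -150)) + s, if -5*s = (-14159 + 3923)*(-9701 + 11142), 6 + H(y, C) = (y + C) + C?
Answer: 14858761/5 ≈ 2.9718e+6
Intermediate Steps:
H(y, C) = -6 + y + 2*C (H(y, C) = -6 + ((y + C) + C) = -6 + ((C + y) + C) = -6 + (y + 2*C) = -6 + y + 2*C)
s = 14750076/5 (s = -(-14159 + 3923)*(-9701 + 11142)/5 = -(-10236)*1441/5 = -⅕*(-14750076) = 14750076/5 ≈ 2.9500e+6)
(22193 + H(-150, -150)) + s = (22193 + (-6 - 150 + 2*(-150))) + 14750076/5 = (22193 + (-6 - 150 - 300)) + 14750076/5 = (22193 - 456) + 14750076/5 = 21737 + 14750076/5 = 14858761/5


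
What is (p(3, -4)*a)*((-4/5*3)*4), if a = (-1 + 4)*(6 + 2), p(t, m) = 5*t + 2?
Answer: -19584/5 ≈ -3916.8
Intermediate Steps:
p(t, m) = 2 + 5*t
a = 24 (a = 3*8 = 24)
(p(3, -4)*a)*((-4/5*3)*4) = ((2 + 5*3)*24)*((-4/5*3)*4) = ((2 + 15)*24)*((-4*⅕*3)*4) = (17*24)*(-⅘*3*4) = 408*(-12/5*4) = 408*(-48/5) = -19584/5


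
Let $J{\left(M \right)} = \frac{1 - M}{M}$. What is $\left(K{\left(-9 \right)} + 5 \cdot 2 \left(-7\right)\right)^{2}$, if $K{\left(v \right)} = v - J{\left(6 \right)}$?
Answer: $\frac{219961}{36} \approx 6110.0$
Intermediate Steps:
$J{\left(M \right)} = \frac{1 - M}{M}$
$K{\left(v \right)} = \frac{5}{6} + v$ ($K{\left(v \right)} = v - \frac{1 - 6}{6} = v - \frac{1}{6} \left(-5\right) = v - - \frac{5}{6} = v + \frac{5}{6} = \frac{5}{6} + v$)
$\left(K{\left(-9 \right)} + 5 \cdot 2 \left(-7\right)\right)^{2} = \left(\left(\frac{5}{6} - 9\right) + 5 \cdot 2 \left(-7\right)\right)^{2} = \left(- \frac{49}{6} + 10 \left(-7\right)\right)^{2} = \left(- \frac{49}{6} - 70\right)^{2} = \left(- \frac{469}{6}\right)^{2} = \frac{219961}{36}$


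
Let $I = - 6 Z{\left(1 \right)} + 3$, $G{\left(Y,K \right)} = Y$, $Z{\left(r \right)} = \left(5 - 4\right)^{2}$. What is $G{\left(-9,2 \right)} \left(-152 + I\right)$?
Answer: $1395$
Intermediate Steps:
$Z{\left(r \right)} = 1$ ($Z{\left(r \right)} = 1^{2} = 1$)
$I = -3$ ($I = \left(-6\right) 1 + 3 = -6 + 3 = -3$)
$G{\left(-9,2 \right)} \left(-152 + I\right) = - 9 \left(-152 - 3\right) = \left(-9\right) \left(-155\right) = 1395$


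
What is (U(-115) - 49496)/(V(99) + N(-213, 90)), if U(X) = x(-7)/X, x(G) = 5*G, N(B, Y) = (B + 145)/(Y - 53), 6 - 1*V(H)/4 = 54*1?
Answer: 3829167/14996 ≈ 255.35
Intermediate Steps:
V(H) = -192 (V(H) = 24 - 216 = -192)
N(B, Y) = (145 + B)/(-53 + Y)
U(X) = -35/X (U(X) = (5*(-7))/X = -35/X)
(U(-115) - 49496)/(V(99) + N(-213, 90)) = (-35/(-115) - 49496)/(-192 + (145 - 213)/(-53 + 90)) = (-35*(-1/115) - 49496)/(-192 - 68/37) = (7/23 - 49496)/(-192 + (1/37)*(-68)) = -1138401/(23*(-192 - 68/37)) = -1138401/(23*(-7172/37)) = -1138401/23*(-37/7172) = 3829167/14996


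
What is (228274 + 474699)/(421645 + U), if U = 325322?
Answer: 702973/746967 ≈ 0.94110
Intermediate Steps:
(228274 + 474699)/(421645 + U) = (228274 + 474699)/(421645 + 325322) = 702973/746967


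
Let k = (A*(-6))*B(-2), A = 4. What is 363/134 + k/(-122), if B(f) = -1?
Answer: 20535/8174 ≈ 2.5122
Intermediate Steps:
k = 24 (k = (4*(-6))*(-1) = -24*(-1) = 24)
363/134 + k/(-122) = 363/134 + 24/(-122) = 363*(1/134) + 24*(-1/122) = 363/134 - 12/61 = 20535/8174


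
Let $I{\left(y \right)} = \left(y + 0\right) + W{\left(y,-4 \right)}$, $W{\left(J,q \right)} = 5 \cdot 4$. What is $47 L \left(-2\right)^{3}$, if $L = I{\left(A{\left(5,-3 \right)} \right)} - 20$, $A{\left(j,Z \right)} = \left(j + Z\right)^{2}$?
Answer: $-1504$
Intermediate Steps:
$W{\left(J,q \right)} = 20$
$A{\left(j,Z \right)} = \left(Z + j\right)^{2}$
$I{\left(y \right)} = 20 + y$ ($I{\left(y \right)} = \left(y + 0\right) + 20 = y + 20 = 20 + y$)
$L = 4$ ($L = \left(20 + \left(-3 + 5\right)^{2}\right) - 20 = \left(20 + 2^{2}\right) - 20 = \left(20 + 4\right) - 20 = 24 - 20 = 4$)
$47 L \left(-2\right)^{3} = 47 \cdot 4 \left(-2\right)^{3} = 188 \left(-8\right) = -1504$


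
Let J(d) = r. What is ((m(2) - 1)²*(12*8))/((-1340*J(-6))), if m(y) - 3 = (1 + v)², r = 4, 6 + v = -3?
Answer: -26136/335 ≈ -78.018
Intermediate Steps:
v = -9 (v = -6 - 3 = -9)
J(d) = 4
m(y) = 67 (m(y) = 3 + (1 - 9)² = 3 + (-8)² = 3 + 64 = 67)
((m(2) - 1)²*(12*8))/((-1340*J(-6))) = ((67 - 1)²*(12*8))/((-1340*4)) = (66²*96)/(-5360) = (4356*96)*(-1/5360) = 418176*(-1/5360) = -26136/335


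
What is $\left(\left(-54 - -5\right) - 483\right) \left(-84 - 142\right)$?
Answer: $120232$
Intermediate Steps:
$\left(\left(-54 - -5\right) - 483\right) \left(-84 - 142\right) = \left(\left(-54 + 5\right) - 483\right) \left(-226\right) = \left(-49 - 483\right) \left(-226\right) = \left(-532\right) \left(-226\right) = 120232$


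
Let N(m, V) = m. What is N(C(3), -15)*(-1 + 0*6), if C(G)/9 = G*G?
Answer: -81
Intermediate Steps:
C(G) = 9*G² (C(G) = 9*(G*G) = 9*G²)
N(C(3), -15)*(-1 + 0*6) = (9*3²)*(-1 + 0*6) = (9*9)*(-1 + 0) = 81*(-1) = -81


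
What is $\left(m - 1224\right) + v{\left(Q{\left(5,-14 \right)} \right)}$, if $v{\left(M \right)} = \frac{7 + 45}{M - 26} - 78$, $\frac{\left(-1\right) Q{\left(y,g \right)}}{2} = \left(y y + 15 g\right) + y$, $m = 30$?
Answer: $- \frac{212398}{167} \approx -1271.8$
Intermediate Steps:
$Q{\left(y,g \right)} = - 30 g - 2 y - 2 y^{2}$ ($Q{\left(y,g \right)} = - 2 \left(\left(y y + 15 g\right) + y\right) = - 2 \left(\left(y^{2} + 15 g\right) + y\right) = - 2 \left(y + y^{2} + 15 g\right) = - 30 g - 2 y - 2 y^{2}$)
$v{\left(M \right)} = -78 + \frac{52}{-26 + M}$ ($v{\left(M \right)} = \frac{52}{-26 + M} - 78 = -78 + \frac{52}{-26 + M}$)
$\left(m - 1224\right) + v{\left(Q{\left(5,-14 \right)} \right)} = \left(30 - 1224\right) + \frac{26 \left(80 - 3 \left(\left(-30\right) \left(-14\right) - 10 - 2 \cdot 5^{2}\right)\right)}{-26 - \left(-410 + 50\right)} = \left(30 - 1224\right) + \frac{26 \left(80 - 3 \left(420 - 10 - 50\right)\right)}{-26 - -360} = -1194 + \frac{26 \left(80 - 3 \left(420 - 10 - 50\right)\right)}{-26 - -360} = -1194 + \frac{26 \left(80 - 1080\right)}{-26 + 360} = -1194 + \frac{26 \left(80 - 1080\right)}{334} = -1194 + 26 \cdot \frac{1}{334} \left(-1000\right) = -1194 - \frac{13000}{167} = - \frac{212398}{167}$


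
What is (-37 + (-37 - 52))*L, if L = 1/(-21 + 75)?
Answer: -7/3 ≈ -2.3333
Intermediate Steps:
L = 1/54 ≈ 0.018519
(-37 + (-37 - 52))*L = (-37 + (-37 - 52))*(1/54) = (-37 - 89)*(1/54) = -126*1/54 = -7/3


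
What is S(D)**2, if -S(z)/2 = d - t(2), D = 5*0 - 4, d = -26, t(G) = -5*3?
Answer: 484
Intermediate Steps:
t(G) = -15
D = -4 (D = 0 - 4 = -4)
S(z) = 22 (S(z) = -2*(-26 - 1*(-15)) = -2*(-26 + 15) = -2*(-11) = 22)
S(D)**2 = 22**2 = 484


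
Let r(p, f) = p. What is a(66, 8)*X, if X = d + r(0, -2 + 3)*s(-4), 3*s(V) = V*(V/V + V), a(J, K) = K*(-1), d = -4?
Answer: 32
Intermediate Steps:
a(J, K) = -K
s(V) = V*(1 + V)/3 (s(V) = (V*(V/V + V))/3 = (V*(1 + V))/3 = V*(1 + V)/3)
X = -4 (X = -4 + 0*((1/3)*(-4)*(1 - 4)) = -4 + 0*((1/3)*(-4)*(-3)) = -4 + 0*4 = -4 + 0 = -4)
a(66, 8)*X = -1*8*(-4) = -8*(-4) = 32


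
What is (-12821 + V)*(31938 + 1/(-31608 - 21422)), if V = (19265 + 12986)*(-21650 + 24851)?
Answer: 17482529254530557/5303 ≈ 3.2967e+12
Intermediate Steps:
V = 103235451 (V = 32251*3201 = 103235451)
(-12821 + V)*(31938 + 1/(-31608 - 21422)) = (-12821 + 103235451)*(31938 + 1/(-31608 - 21422)) = 103222630*(31938 + 1/(-53030)) = 103222630*(31938 - 1/53030) = 103222630*(1693672139/53030) = 17482529254530557/5303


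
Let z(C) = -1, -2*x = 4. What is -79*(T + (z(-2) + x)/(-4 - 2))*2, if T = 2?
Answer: -395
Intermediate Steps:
x = -2 (x = -1/2*4 = -2)
-79*(T + (z(-2) + x)/(-4 - 2))*2 = -79*(2 + (-1 - 2)/(-4 - 2))*2 = -79*(2 - 3/(-6))*2 = -79*(2 - 3*(-1/6))*2 = -79*(2 + 1/2)*2 = -395*2/2 = -79*5 = -395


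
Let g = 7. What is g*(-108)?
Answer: -756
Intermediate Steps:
g*(-108) = 7*(-108) = -756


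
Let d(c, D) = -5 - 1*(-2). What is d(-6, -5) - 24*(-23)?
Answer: 549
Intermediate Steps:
d(c, D) = -3 (d(c, D) = -5 + 2 = -3)
d(-6, -5) - 24*(-23) = -3 - 24*(-23) = -3 + 552 = 549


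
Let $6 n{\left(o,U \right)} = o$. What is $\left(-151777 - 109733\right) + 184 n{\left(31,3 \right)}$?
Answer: $- \frac{781678}{3} \approx -2.6056 \cdot 10^{5}$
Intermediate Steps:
$n{\left(o,U \right)} = \frac{o}{6}$
$\left(-151777 - 109733\right) + 184 n{\left(31,3 \right)} = \left(-151777 - 109733\right) + 184 \cdot \frac{1}{6} \cdot 31 = \left(-151777 - 109733\right) + 184 \cdot \frac{31}{6} = -261510 + \frac{2852}{3} = - \frac{781678}{3}$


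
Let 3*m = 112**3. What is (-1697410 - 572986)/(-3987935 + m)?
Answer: 6811188/10558877 ≈ 0.64507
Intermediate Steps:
m = 1404928/3 (m = (1/3)*112**3 = (1/3)*1404928 = 1404928/3 ≈ 4.6831e+5)
(-1697410 - 572986)/(-3987935 + m) = (-1697410 - 572986)/(-3987935 + 1404928/3) = -2270396/(-10558877/3) = -2270396*(-3/10558877) = 6811188/10558877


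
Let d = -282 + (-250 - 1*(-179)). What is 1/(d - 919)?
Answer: -1/1272 ≈ -0.00078616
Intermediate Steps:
d = -353 (d = -282 + (-250 + 179) = -282 - 71 = -353)
1/(d - 919) = 1/(-353 - 919) = 1/(-1272) = -1/1272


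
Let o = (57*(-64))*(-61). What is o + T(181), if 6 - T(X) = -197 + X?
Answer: 222550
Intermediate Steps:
T(X) = 203 - X (T(X) = 6 - (-197 + X) = 6 + (197 - X) = 203 - X)
o = 222528 (o = -3648*(-61) = 222528)
o + T(181) = 222528 + (203 - 1*181) = 222528 + (203 - 181) = 222528 + 22 = 222550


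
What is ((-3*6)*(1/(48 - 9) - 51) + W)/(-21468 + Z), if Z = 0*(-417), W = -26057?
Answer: 326813/279084 ≈ 1.1710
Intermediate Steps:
Z = 0
((-3*6)*(1/(48 - 9) - 51) + W)/(-21468 + Z) = ((-3*6)*(1/(48 - 9) - 51) - 26057)/(-21468 + 0) = (-18*(1/39 - 51) - 26057)/(-21468) = (-18*(1/39 - 51) - 26057)*(-1/21468) = (-18*(-1988/39) - 26057)*(-1/21468) = (11928/13 - 26057)*(-1/21468) = -326813/13*(-1/21468) = 326813/279084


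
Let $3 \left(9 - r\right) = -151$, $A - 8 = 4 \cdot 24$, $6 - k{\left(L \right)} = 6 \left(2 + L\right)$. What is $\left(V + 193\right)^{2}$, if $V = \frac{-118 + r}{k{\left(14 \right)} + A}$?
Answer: $\frac{15721225}{441} \approx 35649.0$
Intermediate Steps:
$k{\left(L \right)} = -6 - 6 L$ ($k{\left(L \right)} = 6 - 6 \left(2 + L\right) = 6 - \left(12 + 6 L\right) = -6 - 6 L$)
$A = 104$ ($A = 8 + 4 \cdot 24 = 8 + 96 = 104$)
$r = \frac{178}{3}$ ($r = 9 - - \frac{151}{3} = 9 + \frac{151}{3} = \frac{178}{3} \approx 59.333$)
$V = - \frac{88}{21}$ ($V = \frac{-118 + \frac{178}{3}}{\left(-6 - 84\right) + 104} = - \frac{176}{3 \left(\left(-6 - 84\right) + 104\right)} = - \frac{176}{3 \left(-90 + 104\right)} = - \frac{176}{3 \cdot 14} = \left(- \frac{176}{3}\right) \frac{1}{14} = - \frac{88}{21} \approx -4.1905$)
$\left(V + 193\right)^{2} = \left(- \frac{88}{21} + 193\right)^{2} = \left(\frac{3965}{21}\right)^{2} = \frac{15721225}{441}$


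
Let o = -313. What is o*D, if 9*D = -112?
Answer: 35056/9 ≈ 3895.1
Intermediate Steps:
D = -112/9 (D = (⅑)*(-112) = -112/9 ≈ -12.444)
o*D = -313*(-112/9) = 35056/9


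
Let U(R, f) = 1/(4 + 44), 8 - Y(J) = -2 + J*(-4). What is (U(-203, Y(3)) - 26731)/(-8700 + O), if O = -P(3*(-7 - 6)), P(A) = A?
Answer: 1283087/415728 ≈ 3.0864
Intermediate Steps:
O = 39 (O = -3*(-7 - 6) = -3*(-13) = -1*(-39) = 39)
Y(J) = 10 + 4*J (Y(J) = 8 - (-2 + J*(-4)) = 8 - (-2 - 4*J) = 8 + (2 + 4*J) = 10 + 4*J)
U(R, f) = 1/48
(U(-203, Y(3)) - 26731)/(-8700 + O) = (1/48 - 26731)/(-8700 + 39) = -1283087/48/(-8661) = -1283087/48*(-1/8661) = 1283087/415728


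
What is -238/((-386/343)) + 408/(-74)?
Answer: 1470857/7141 ≈ 205.97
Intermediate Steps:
-238/((-386/343)) + 408/(-74) = -238/((-386*1/343)) + 408*(-1/74) = -238/(-386/343) - 204/37 = -238*(-343/386) - 204/37 = 40817/193 - 204/37 = 1470857/7141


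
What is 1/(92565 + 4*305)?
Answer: 1/93785 ≈ 1.0663e-5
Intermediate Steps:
1/(92565 + 4*305) = 1/(92565 + 1220) = 1/93785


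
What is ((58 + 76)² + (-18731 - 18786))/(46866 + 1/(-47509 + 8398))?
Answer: -1212441/2904875 ≈ -0.41738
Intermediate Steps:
((58 + 76)² + (-18731 - 18786))/(46866 + 1/(-47509 + 8398)) = (134² - 37517)/(46866 + 1/(-39111)) = (17956 - 37517)/(46866 - 1/39111) = -19561/1832976125/39111 = -19561*39111/1832976125 = -1212441/2904875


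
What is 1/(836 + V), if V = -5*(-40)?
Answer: 1/1036 ≈ 0.00096525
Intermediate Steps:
V = 200
1/(836 + V) = 1/(836 + 200) = 1/1036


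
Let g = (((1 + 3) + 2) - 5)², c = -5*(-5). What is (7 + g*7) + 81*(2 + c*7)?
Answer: 14351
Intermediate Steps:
c = 25
g = 1 (g = ((4 + 2) - 5)² = (6 - 5)² = 1² = 1)
(7 + g*7) + 81*(2 + c*7) = (7 + 1*7) + 81*(2 + 25*7) = (7 + 7) + 81*(2 + 175) = 14 + 81*177 = 14 + 14337 = 14351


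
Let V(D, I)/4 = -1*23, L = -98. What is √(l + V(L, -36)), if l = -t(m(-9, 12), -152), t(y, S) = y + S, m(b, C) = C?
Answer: 4*√3 ≈ 6.9282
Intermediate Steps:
t(y, S) = S + y
V(D, I) = -92 (V(D, I) = 4*(-1*23) = 4*(-23) = -92)
l = 140 (l = -(-152 + 12) = -1*(-140) = 140)
√(l + V(L, -36)) = √(140 - 92) = √48 = 4*√3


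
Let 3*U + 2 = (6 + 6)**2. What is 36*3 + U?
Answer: 466/3 ≈ 155.33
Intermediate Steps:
U = 142/3 (U = -2/3 + (6 + 6)**2/3 = -2/3 + (1/3)*12**2 = -2/3 + (1/3)*144 = -2/3 + 48 = 142/3 ≈ 47.333)
36*3 + U = 36*3 + 142/3 = 108 + 142/3 = 466/3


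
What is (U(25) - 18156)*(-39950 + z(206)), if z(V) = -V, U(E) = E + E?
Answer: 727064536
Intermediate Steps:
U(E) = 2*E
(U(25) - 18156)*(-39950 + z(206)) = (2*25 - 18156)*(-39950 - 1*206) = (50 - 18156)*(-39950 - 206) = -18106*(-40156) = 727064536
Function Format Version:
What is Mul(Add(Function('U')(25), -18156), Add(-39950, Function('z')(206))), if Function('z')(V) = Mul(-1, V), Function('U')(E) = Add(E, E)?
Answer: 727064536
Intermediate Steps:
Function('U')(E) = Mul(2, E)
Mul(Add(Function('U')(25), -18156), Add(-39950, Function('z')(206))) = Mul(Add(Mul(2, 25), -18156), Add(-39950, Mul(-1, 206))) = Mul(Add(50, -18156), Add(-39950, -206)) = Mul(-18106, -40156) = 727064536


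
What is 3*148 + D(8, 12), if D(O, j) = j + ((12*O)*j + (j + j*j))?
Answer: 1764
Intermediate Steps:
D(O, j) = j**2 + 2*j + 12*O*j (D(O, j) = j + (12*O*j + (j + j**2)) = j + (j + j**2 + 12*O*j) = j**2 + 2*j + 12*O*j)
3*148 + D(8, 12) = 3*148 + 12*(2 + 12 + 12*8) = 444 + 12*(2 + 12 + 96) = 444 + 12*110 = 444 + 1320 = 1764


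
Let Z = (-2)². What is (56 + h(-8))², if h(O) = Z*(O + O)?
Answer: 64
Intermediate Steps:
Z = 4
h(O) = 8*O (h(O) = 4*(O + O) = 4*(2*O) = 8*O)
(56 + h(-8))² = (56 + 8*(-8))² = (56 - 64)² = (-8)² = 64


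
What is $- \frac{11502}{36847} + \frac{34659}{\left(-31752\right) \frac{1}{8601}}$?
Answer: $- \frac{406834510351}{43332072} \approx -9388.8$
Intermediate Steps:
$- \frac{11502}{36847} + \frac{34659}{\left(-31752\right) \frac{1}{8601}} = \left(-11502\right) \frac{1}{36847} + \frac{34659}{\left(-31752\right) \frac{1}{8601}} = - \frac{11502}{36847} + \frac{34659}{- \frac{10584}{2867}} = - \frac{11502}{36847} + 34659 \left(- \frac{2867}{10584}\right) = - \frac{11502}{36847} - \frac{11040817}{1176} = - \frac{406834510351}{43332072}$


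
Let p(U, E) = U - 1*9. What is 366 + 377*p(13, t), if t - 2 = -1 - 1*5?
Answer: 1874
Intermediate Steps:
t = -4 (t = 2 + (-1 - 1*5) = 2 + (-1 - 5) = 2 - 6 = -4)
p(U, E) = -9 + U (p(U, E) = U - 9 = -9 + U)
366 + 377*p(13, t) = 366 + 377*(-9 + 13) = 366 + 377*4 = 366 + 1508 = 1874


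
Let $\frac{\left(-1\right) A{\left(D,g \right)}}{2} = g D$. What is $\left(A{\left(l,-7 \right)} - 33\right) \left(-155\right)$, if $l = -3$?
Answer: $11625$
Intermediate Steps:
$A{\left(D,g \right)} = - 2 D g$ ($A{\left(D,g \right)} = - 2 g D = - 2 D g$)
$\left(A{\left(l,-7 \right)} - 33\right) \left(-155\right) = \left(\left(-2\right) \left(-3\right) \left(-7\right) - 33\right) \left(-155\right) = \left(-42 - 33\right) \left(-155\right) = \left(-75\right) \left(-155\right) = 11625$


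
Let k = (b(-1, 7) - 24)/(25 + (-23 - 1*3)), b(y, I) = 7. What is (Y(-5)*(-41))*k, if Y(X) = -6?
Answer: 4182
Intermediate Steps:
k = 17 (k = (7 - 24)/(25 + (-23 - 1*3)) = -17/(25 + (-23 - 3)) = -17/(25 - 26) = -17/(-1) = -17*(-1) = 17)
(Y(-5)*(-41))*k = -6*(-41)*17 = 246*17 = 4182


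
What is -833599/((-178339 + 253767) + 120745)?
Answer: -833599/196173 ≈ -4.2493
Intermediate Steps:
-833599/((-178339 + 253767) + 120745) = -833599/(75428 + 120745) = -833599/196173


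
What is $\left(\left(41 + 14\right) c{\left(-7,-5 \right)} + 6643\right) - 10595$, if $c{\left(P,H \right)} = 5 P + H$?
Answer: $-6152$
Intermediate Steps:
$c{\left(P,H \right)} = H + 5 P$
$\left(\left(41 + 14\right) c{\left(-7,-5 \right)} + 6643\right) - 10595 = \left(\left(41 + 14\right) \left(-5 + 5 \left(-7\right)\right) + 6643\right) - 10595 = \left(55 \left(-5 - 35\right) + 6643\right) - 10595 = \left(55 \left(-40\right) + 6643\right) - 10595 = \left(-2200 + 6643\right) - 10595 = 4443 - 10595 = -6152$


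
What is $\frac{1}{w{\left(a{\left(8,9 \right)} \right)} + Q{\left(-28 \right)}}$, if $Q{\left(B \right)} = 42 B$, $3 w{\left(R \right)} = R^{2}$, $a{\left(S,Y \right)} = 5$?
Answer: $- \frac{3}{3503} \approx -0.00085641$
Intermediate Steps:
$w{\left(R \right)} = \frac{R^{2}}{3}$
$\frac{1}{w{\left(a{\left(8,9 \right)} \right)} + Q{\left(-28 \right)}} = \frac{1}{\frac{5^{2}}{3} + 42 \left(-28\right)} = \frac{1}{\frac{1}{3} \cdot 25 - 1176} = \frac{1}{\frac{25}{3} - 1176} = \frac{1}{- \frac{3503}{3}} = - \frac{3}{3503}$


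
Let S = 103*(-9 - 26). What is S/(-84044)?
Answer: 3605/84044 ≈ 0.042894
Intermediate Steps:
S = -3605 (S = 103*(-35) = -3605)
S/(-84044) = -3605/(-84044) = -3605*(-1/84044) = 3605/84044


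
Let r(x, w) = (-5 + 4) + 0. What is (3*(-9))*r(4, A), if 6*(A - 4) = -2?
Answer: 27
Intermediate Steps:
A = 11/3 (A = 4 + (⅙)*(-2) = 4 - ⅓ = 11/3 ≈ 3.6667)
r(x, w) = -1 (r(x, w) = -1 + 0 = -1)
(3*(-9))*r(4, A) = (3*(-9))*(-1) = -27*(-1) = 27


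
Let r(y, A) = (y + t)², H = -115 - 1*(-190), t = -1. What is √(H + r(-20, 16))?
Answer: 2*√129 ≈ 22.716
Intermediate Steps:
H = 75 (H = -115 + 190 = 75)
r(y, A) = (-1 + y)² (r(y, A) = (y - 1)² = (-1 + y)²)
√(H + r(-20, 16)) = √(75 + (-1 - 20)²) = √(75 + (-21)²) = √(75 + 441) = √516 = 2*√129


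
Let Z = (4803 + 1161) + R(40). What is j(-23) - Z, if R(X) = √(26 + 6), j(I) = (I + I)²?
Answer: -3848 - 4*√2 ≈ -3853.7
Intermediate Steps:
j(I) = 4*I² (j(I) = (2*I)² = 4*I²)
R(X) = 4*√2 (R(X) = √32 = 4*√2)
Z = 5964 + 4*√2 (Z = (4803 + 1161) + 4*√2 = 5964 + 4*√2 ≈ 5969.7)
j(-23) - Z = 4*(-23)² - (5964 + 4*√2) = 4*529 + (-5964 - 4*√2) = 2116 + (-5964 - 4*√2) = -3848 - 4*√2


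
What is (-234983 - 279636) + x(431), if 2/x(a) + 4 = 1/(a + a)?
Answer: -1773893417/3447 ≈ -5.1462e+5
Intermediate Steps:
x(a) = 2/(-4 + 1/(2*a)) (x(a) = 2/(-4 + 1/(a + a)) = 2/(-4 + 1/(2*a)))
(-234983 - 279636) + x(431) = (-234983 - 279636) - 4*431/(-1 + 8*431) = -514619 - 4*431/(-1 + 3448) = -514619 - 4*431/3447 = -514619 - 4*431*1/3447 = -514619 - 1724/3447 = -1773893417/3447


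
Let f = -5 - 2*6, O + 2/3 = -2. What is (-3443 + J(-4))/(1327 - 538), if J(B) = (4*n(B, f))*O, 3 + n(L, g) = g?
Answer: -9689/2367 ≈ -4.0934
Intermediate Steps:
O = -8/3 (O = -2/3 - 2 = -8/3 ≈ -2.6667)
f = -17 (f = -5 - 12 = -17)
n(L, g) = -3 + g
J(B) = 640/3 (J(B) = (4*(-3 - 17))*(-8/3) = (4*(-20))*(-8/3) = -80*(-8/3) = 640/3)
(-3443 + J(-4))/(1327 - 538) = (-3443 + 640/3)/(1327 - 538) = -9689/3/789 = -9689/3*1/789 = -9689/2367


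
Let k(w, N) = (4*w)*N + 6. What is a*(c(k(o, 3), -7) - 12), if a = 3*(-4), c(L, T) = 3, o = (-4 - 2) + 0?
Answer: 108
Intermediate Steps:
o = -6 (o = -6 + 0 = -6)
k(w, N) = 6 + 4*N*w (k(w, N) = 4*N*w + 6 = 6 + 4*N*w)
a = -12
a*(c(k(o, 3), -7) - 12) = -12*(3 - 12) = -12*(-9) = 108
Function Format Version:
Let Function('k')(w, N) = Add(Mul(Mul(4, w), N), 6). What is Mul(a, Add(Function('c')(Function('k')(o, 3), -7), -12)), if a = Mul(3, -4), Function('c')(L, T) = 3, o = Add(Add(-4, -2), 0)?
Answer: 108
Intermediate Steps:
o = -6 (o = Add(-6, 0) = -6)
Function('k')(w, N) = Add(6, Mul(4, N, w)) (Function('k')(w, N) = Add(Mul(4, N, w), 6) = Add(6, Mul(4, N, w)))
a = -12
Mul(a, Add(Function('c')(Function('k')(o, 3), -7), -12)) = Mul(-12, Add(3, -12)) = Mul(-12, -9) = 108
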